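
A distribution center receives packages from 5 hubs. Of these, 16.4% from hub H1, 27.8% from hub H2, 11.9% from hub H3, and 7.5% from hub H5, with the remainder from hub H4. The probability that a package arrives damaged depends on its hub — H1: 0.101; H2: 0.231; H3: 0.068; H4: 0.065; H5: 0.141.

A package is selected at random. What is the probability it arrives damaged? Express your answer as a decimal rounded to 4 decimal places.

P(D) ≈ 0.1231

P(H4) = 1 − (0.164 + 0.278 + 0.119 + 0.075) = 0.364.
Summing over the partition,
P(D) = P(D|H1)·P(H1) + P(D|H2)·P(H2) + P(D|H3)·P(H3) + P(D|H4)·P(H4) + P(D|H5)·P(H5)
      = 0.101·0.164 + 0.231·0.278 + 0.068·0.119 + 0.065·0.364 + 0.141·0.075
      = 0.016564 + 0.064218 + 0.008092 + 0.02366 + 0.010575 = 0.123109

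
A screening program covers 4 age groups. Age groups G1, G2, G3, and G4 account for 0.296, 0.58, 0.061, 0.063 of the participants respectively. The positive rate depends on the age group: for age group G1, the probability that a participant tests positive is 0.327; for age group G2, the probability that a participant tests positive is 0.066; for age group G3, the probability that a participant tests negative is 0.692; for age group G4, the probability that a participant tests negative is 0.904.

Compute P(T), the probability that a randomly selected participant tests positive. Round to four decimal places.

0.1599

P(T|G3) = 1 − 0.692 = 0.308.
P(T|G4) = 1 − 0.904 = 0.096.
P(T) = P(T|G1)·P(G1) + P(T|G2)·P(G2) + P(T|G3)·P(G3) + P(T|G4)·P(G4)
      = 0.327·0.296 + 0.066·0.58 + 0.308·0.061 + 0.096·0.063
      = 0.096792 + 0.03828 + 0.018788 + 0.006048 = 0.159908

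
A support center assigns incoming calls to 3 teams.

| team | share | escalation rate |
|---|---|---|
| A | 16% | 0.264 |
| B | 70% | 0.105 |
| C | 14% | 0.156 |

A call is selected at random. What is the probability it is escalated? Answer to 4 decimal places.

P(E) ≈ 0.1376

P(E) = P(E|A)·P(A) + P(E|B)·P(B) + P(E|C)·P(C)
      = 0.264·0.16 + 0.105·0.7 + 0.156·0.14
      = 0.04224 + 0.0735 + 0.02184 = 0.13758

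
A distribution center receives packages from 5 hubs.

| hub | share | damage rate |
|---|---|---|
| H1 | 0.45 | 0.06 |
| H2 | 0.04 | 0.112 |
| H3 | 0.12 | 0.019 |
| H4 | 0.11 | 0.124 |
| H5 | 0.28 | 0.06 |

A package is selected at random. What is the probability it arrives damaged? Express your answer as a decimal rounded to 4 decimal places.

0.0642

P(D) = P(D|H1)·P(H1) + P(D|H2)·P(H2) + P(D|H3)·P(H3) + P(D|H4)·P(H4) + P(D|H5)·P(H5)
      = 0.06·0.45 + 0.112·0.04 + 0.019·0.12 + 0.124·0.11 + 0.06·0.28
      = 0.027 + 0.00448 + 0.00228 + 0.01364 + 0.0168 = 0.0642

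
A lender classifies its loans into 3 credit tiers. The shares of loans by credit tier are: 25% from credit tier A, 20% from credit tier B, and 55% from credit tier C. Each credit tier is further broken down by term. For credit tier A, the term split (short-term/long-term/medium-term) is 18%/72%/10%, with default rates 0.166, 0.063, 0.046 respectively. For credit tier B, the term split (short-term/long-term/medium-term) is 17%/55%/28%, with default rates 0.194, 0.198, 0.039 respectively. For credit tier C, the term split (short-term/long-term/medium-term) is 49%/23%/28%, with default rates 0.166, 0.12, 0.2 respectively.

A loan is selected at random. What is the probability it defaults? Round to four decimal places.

P(D|A) = 0.18·0.166 + 0.72·0.063 + 0.1·0.046 = 0.02988 + 0.04536 + 0.0046 = 0.07984
P(D|B) = 0.17·0.194 + 0.55·0.198 + 0.28·0.039 = 0.03298 + 0.1089 + 0.01092 = 0.1528
P(D|C) = 0.49·0.166 + 0.23·0.12 + 0.28·0.2 = 0.08134 + 0.0276 + 0.056 = 0.16494
By total probability over the outer partition,
P(D) = 0.25·0.07984 + 0.2·0.1528 + 0.55·0.16494
      = 0.01996 + 0.03056 + 0.090717 = 0.141237

0.1412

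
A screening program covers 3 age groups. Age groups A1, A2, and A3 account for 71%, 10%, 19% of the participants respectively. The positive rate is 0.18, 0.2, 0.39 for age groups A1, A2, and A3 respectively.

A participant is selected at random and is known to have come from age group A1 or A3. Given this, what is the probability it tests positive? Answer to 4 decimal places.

P(T|S) ≈ 0.2243

Let S = {A1, A3}.
P(S) = 0.71 + 0.19 = 0.9.
P(T ∩ S) = 0.18·0.71 + 0.39·0.19 = 0.1278 + 0.0741 = 0.2019.
P(T | S) = 0.2019 / 0.9 = 0.224333…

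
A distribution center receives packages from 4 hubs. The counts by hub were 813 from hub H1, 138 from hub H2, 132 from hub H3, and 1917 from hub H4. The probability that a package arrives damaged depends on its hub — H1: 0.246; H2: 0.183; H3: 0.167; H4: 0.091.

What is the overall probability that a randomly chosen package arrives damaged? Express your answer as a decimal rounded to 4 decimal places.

Total: 813 + 138 + 132 + 1917 = 3000.
P(H1) = 813/3000 = 0.271. P(H2) = 138/3000 = 0.046. P(H3) = 132/3000 = 0.044. P(H4) = 1917/3000 = 0.639.
P(D) = P(D|H1)·P(H1) + P(D|H2)·P(H2) + P(D|H3)·P(H3) + P(D|H4)·P(H4)
      = 0.246·0.271 + 0.183·0.046 + 0.167·0.044 + 0.091·0.639
      = 0.066666 + 0.008418 + 0.007348 + 0.058149 = 0.140581

0.1406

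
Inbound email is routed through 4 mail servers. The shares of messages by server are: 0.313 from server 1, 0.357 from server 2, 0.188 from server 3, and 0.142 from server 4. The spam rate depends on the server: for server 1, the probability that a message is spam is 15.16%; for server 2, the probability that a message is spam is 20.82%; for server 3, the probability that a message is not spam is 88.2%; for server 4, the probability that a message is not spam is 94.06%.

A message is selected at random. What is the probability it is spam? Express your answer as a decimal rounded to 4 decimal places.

0.1524

P(S|3) = 1 − 0.882 = 0.118.
P(S|4) = 1 − 0.9406 = 0.0594.
By the law of total probability,
P(S) = P(S|1)·P(1) + P(S|2)·P(2) + P(S|3)·P(3) + P(S|4)·P(4)
      = 0.1516·0.313 + 0.2082·0.357 + 0.118·0.188 + 0.0594·0.142
      = 0.0474508 + 0.0743274 + 0.022184 + 0.0084348 = 0.152397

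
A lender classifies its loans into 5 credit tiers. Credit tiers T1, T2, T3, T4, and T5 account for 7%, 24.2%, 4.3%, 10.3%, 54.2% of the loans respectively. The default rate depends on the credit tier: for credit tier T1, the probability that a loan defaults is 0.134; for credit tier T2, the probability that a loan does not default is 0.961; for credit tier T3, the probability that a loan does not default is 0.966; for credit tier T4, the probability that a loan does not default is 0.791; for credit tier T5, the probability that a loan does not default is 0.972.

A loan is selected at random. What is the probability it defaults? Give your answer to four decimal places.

P(D|T2) = 1 − 0.961 = 0.039.
P(D|T3) = 1 − 0.966 = 0.034.
P(D|T4) = 1 − 0.791 = 0.209.
P(D|T5) = 1 − 0.972 = 0.028.
P(D) = P(D|T1)·P(T1) + P(D|T2)·P(T2) + P(D|T3)·P(T3) + P(D|T4)·P(T4) + P(D|T5)·P(T5)
      = 0.134·0.07 + 0.039·0.242 + 0.034·0.043 + 0.209·0.103 + 0.028·0.542
      = 0.00938 + 0.009438 + 0.001462 + 0.021527 + 0.015176 = 0.056983

0.0570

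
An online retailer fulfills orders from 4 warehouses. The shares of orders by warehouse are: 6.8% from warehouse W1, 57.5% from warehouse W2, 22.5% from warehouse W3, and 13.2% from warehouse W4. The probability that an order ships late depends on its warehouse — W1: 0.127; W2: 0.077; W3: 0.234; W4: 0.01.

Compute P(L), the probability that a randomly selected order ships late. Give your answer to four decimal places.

0.1069

P(L) = P(L|W1)·P(W1) + P(L|W2)·P(W2) + P(L|W3)·P(W3) + P(L|W4)·P(W4)
      = 0.127·0.068 + 0.077·0.575 + 0.234·0.225 + 0.01·0.132
      = 0.008636 + 0.044275 + 0.05265 + 0.00132 = 0.106881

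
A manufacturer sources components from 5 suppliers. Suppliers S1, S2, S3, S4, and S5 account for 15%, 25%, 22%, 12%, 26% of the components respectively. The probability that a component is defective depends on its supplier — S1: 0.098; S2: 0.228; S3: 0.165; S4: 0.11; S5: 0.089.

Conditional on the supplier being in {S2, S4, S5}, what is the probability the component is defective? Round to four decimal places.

0.1482

Let S = {S2, S4, S5}.
P(S) = 0.25 + 0.12 + 0.26 = 0.63.
P(D ∩ S) = 0.228·0.25 + 0.11·0.12 + 0.089·0.26 = 0.057 + 0.0132 + 0.02314 = 0.09334.
P(D | S) = 0.09334 / 0.63 = 0.148159…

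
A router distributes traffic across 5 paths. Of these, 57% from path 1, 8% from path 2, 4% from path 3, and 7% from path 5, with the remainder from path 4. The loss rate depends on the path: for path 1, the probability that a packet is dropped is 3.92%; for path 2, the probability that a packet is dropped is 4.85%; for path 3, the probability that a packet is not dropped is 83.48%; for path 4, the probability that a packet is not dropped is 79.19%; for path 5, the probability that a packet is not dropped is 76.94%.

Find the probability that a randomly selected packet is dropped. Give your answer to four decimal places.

P(4) = 1 − (0.57 + 0.08 + 0.04 + 0.07) = 0.24.
P(L|3) = 1 − 0.8348 = 0.1652.
P(L|4) = 1 − 0.7919 = 0.2081.
P(L|5) = 1 − 0.7694 = 0.2306.
P(L) = P(L|1)·P(1) + P(L|2)·P(2) + P(L|3)·P(3) + P(L|4)·P(4) + P(L|5)·P(5)
      = 0.0392·0.57 + 0.0485·0.08 + 0.1652·0.04 + 0.2081·0.24 + 0.2306·0.07
      = 0.022344 + 0.00388 + 0.006608 + 0.049944 + 0.016142 = 0.098918

0.0989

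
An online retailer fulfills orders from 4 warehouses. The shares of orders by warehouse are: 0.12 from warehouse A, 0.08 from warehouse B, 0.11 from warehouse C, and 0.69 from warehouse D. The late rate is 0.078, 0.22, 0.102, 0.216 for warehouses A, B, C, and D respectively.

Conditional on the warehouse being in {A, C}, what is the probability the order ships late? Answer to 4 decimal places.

P(L|S) ≈ 0.0895

Let S = {A, C}.
P(S) = 0.12 + 0.11 = 0.23.
P(L ∩ S) = 0.078·0.12 + 0.102·0.11 = 0.00936 + 0.01122 = 0.02058.
P(L | S) = 0.02058 / 0.23 = 0.089478…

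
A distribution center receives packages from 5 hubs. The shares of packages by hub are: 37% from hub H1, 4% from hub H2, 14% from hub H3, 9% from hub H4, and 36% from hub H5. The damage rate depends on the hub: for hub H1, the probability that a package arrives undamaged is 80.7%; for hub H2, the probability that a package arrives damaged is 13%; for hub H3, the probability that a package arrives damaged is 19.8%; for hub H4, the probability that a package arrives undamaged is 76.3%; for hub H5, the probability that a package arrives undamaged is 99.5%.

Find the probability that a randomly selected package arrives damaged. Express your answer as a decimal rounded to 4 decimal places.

P(D|H1) = 1 − 0.807 = 0.193.
P(D|H4) = 1 − 0.763 = 0.237.
P(D|H5) = 1 − 0.995 = 0.005.
P(D) = P(D|H1)·P(H1) + P(D|H2)·P(H2) + P(D|H3)·P(H3) + P(D|H4)·P(H4) + P(D|H5)·P(H5)
      = 0.193·0.37 + 0.13·0.04 + 0.198·0.14 + 0.237·0.09 + 0.005·0.36
      = 0.07141 + 0.0052 + 0.02772 + 0.02133 + 0.0018 = 0.12746

0.1275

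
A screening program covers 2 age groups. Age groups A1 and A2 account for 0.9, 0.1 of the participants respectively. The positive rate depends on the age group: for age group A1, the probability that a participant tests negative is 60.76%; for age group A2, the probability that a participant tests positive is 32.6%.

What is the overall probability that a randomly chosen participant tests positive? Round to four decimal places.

P(T) ≈ 0.3858

P(T|A1) = 1 − 0.6076 = 0.3924.
P(T) = P(T|A1)·P(A1) + P(T|A2)·P(A2)
      = 0.3924·0.9 + 0.326·0.1
      = 0.35316 + 0.0326 = 0.38576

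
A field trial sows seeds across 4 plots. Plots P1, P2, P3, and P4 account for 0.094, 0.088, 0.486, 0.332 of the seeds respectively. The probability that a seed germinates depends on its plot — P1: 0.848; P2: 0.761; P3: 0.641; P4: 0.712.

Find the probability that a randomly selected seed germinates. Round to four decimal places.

P(G) ≈ 0.6946

P(G) = P(G|P1)·P(P1) + P(G|P2)·P(P2) + P(G|P3)·P(P3) + P(G|P4)·P(P4)
      = 0.848·0.094 + 0.761·0.088 + 0.641·0.486 + 0.712·0.332
      = 0.079712 + 0.066968 + 0.311526 + 0.236384 = 0.69459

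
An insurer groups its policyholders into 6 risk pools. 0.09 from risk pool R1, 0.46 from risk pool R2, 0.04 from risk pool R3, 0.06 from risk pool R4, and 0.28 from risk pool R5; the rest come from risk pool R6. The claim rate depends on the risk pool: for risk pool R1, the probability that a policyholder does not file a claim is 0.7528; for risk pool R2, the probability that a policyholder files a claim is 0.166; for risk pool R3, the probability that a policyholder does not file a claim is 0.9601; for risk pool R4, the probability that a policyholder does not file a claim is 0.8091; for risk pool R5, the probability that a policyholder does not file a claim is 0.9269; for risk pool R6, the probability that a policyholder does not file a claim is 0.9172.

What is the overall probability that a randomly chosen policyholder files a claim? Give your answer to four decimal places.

P(R6) = 1 − (0.09 + 0.46 + 0.04 + 0.06 + 0.28) = 0.07.
P(C|R1) = 1 − 0.7528 = 0.2472.
P(C|R3) = 1 − 0.9601 = 0.0399.
P(C|R4) = 1 − 0.8091 = 0.1909.
P(C|R5) = 1 − 0.9269 = 0.0731.
P(C|R6) = 1 − 0.9172 = 0.0828.
P(C) = P(C|R1)·P(R1) + P(C|R2)·P(R2) + P(C|R3)·P(R3) + P(C|R4)·P(R4) + P(C|R5)·P(R5) + P(C|R6)·P(R6)
      = 0.2472·0.09 + 0.166·0.46 + 0.0399·0.04 + 0.1909·0.06 + 0.0731·0.28 + 0.0828·0.07
      = 0.022248 + 0.07636 + 0.001596 + 0.011454 + 0.020468 + 0.005796 = 0.137922

P(C) ≈ 0.1379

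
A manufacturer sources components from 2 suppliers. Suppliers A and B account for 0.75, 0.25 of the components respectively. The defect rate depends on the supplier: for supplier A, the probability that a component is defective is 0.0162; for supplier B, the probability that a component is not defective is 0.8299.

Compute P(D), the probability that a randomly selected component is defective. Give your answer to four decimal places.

0.0547

P(D|B) = 1 − 0.8299 = 0.1701.
P(D) = P(D|A)·P(A) + P(D|B)·P(B)
      = 0.0162·0.75 + 0.1701·0.25
      = 0.01215 + 0.042525 = 0.054675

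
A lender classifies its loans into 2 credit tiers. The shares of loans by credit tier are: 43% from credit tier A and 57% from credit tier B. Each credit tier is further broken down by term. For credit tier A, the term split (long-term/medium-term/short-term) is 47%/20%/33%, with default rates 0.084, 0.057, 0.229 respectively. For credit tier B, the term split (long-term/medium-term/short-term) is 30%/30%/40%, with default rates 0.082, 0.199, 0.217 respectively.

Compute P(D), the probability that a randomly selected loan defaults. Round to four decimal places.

P(D) ≈ 0.1519

P(D|A) = 0.47·0.084 + 0.2·0.057 + 0.33·0.229 = 0.03948 + 0.0114 + 0.07557 = 0.12645
P(D|B) = 0.3·0.082 + 0.3·0.199 + 0.4·0.217 = 0.0246 + 0.0597 + 0.0868 = 0.1711
Then overall,
P(D) = 0.43·0.12645 + 0.57·0.1711
      = 0.0543735 + 0.097527 = 0.1519005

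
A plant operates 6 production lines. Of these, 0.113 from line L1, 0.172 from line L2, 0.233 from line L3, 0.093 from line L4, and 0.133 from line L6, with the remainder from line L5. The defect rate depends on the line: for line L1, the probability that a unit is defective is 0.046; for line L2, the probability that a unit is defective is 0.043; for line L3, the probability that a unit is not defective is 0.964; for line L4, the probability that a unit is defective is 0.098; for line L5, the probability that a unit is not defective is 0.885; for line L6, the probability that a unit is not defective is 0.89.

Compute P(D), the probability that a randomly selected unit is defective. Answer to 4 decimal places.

0.0742

P(L5) = 1 − (0.113 + 0.172 + 0.233 + 0.093 + 0.133) = 0.256.
P(D|L3) = 1 − 0.964 = 0.036.
P(D|L5) = 1 − 0.885 = 0.115.
P(D|L6) = 1 − 0.89 = 0.11.
Summing over the partition,
P(D) = P(D|L1)·P(L1) + P(D|L2)·P(L2) + P(D|L3)·P(L3) + P(D|L4)·P(L4) + P(D|L5)·P(L5) + P(D|L6)·P(L6)
      = 0.046·0.113 + 0.043·0.172 + 0.036·0.233 + 0.098·0.093 + 0.115·0.256 + 0.11·0.133
      = 0.005198 + 0.007396 + 0.008388 + 0.009114 + 0.02944 + 0.01463 = 0.074166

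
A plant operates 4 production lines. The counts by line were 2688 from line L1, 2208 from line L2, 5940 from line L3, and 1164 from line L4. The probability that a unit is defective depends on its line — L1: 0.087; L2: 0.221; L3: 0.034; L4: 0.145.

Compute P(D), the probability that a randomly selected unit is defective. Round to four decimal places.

P(D) ≈ 0.0910

Total: 2688 + 2208 + 5940 + 1164 = 12000.
P(L1) = 2688/12000 = 0.224. P(L2) = 2208/12000 = 0.184. P(L3) = 5940/12000 = 0.495. P(L4) = 1164/12000 = 0.097.
By the law of total probability,
P(D) = P(D|L1)·P(L1) + P(D|L2)·P(L2) + P(D|L3)·P(L3) + P(D|L4)·P(L4)
      = 0.087·0.224 + 0.221·0.184 + 0.034·0.495 + 0.145·0.097
      = 0.019488 + 0.040664 + 0.01683 + 0.014065 = 0.091047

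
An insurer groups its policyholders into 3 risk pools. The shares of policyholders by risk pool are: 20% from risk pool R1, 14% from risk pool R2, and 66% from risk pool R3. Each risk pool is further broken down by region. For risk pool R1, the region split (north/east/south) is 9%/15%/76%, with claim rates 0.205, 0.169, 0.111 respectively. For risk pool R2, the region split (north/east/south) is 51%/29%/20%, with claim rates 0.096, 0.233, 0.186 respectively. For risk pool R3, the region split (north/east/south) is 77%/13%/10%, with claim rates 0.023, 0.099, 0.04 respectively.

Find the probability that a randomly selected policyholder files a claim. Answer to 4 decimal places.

P(C) ≈ 0.0700

P(C|R1) = 0.09·0.205 + 0.15·0.169 + 0.76·0.111 = 0.01845 + 0.02535 + 0.08436 = 0.12816
P(C|R2) = 0.51·0.096 + 0.29·0.233 + 0.2·0.186 = 0.04896 + 0.06757 + 0.0372 = 0.15373
P(C|R3) = 0.77·0.023 + 0.13·0.099 + 0.1·0.04 = 0.01771 + 0.01287 + 0.004 = 0.03458
By total probability over the outer partition,
P(C) = 0.2·0.12816 + 0.14·0.15373 + 0.66·0.03458
      = 0.025632 + 0.0215222 + 0.0228228 = 0.069977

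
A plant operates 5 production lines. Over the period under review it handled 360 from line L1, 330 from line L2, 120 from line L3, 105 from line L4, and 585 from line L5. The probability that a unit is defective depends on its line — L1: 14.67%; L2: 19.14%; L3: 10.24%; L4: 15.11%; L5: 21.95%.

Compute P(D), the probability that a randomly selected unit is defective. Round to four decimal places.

0.1817

Total: 360 + 330 + 120 + 105 + 585 = 1500.
P(L1) = 360/1500 = 0.24. P(L2) = 330/1500 = 0.22. P(L3) = 120/1500 = 0.08. P(L4) = 105/1500 = 0.07. P(L5) = 585/1500 = 0.39.
P(D) = P(D|L1)·P(L1) + P(D|L2)·P(L2) + P(D|L3)·P(L3) + P(D|L4)·P(L4) + P(D|L5)·P(L5)
      = 0.1467·0.24 + 0.1914·0.22 + 0.1024·0.08 + 0.1511·0.07 + 0.2195·0.39
      = 0.035208 + 0.042108 + 0.008192 + 0.010577 + 0.085605 = 0.18169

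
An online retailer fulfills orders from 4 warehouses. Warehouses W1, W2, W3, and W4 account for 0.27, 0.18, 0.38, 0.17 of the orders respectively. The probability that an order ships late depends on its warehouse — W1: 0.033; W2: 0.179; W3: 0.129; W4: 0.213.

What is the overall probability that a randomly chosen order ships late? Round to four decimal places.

P(L) ≈ 0.1264

P(L) = P(L|W1)·P(W1) + P(L|W2)·P(W2) + P(L|W3)·P(W3) + P(L|W4)·P(W4)
      = 0.033·0.27 + 0.179·0.18 + 0.129·0.38 + 0.213·0.17
      = 0.00891 + 0.03222 + 0.04902 + 0.03621 = 0.12636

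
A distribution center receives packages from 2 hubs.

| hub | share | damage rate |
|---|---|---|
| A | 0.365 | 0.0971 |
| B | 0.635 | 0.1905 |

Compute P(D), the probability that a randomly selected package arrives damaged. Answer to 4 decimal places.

Summing over the partition,
P(D) = P(D|A)·P(A) + P(D|B)·P(B)
      = 0.0971·0.365 + 0.1905·0.635
      = 0.0354415 + 0.1209675 = 0.156409

0.1564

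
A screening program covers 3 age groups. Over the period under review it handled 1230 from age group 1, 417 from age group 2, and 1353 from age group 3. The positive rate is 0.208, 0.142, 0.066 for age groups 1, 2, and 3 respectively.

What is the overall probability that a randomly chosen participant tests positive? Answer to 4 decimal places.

P(T) ≈ 0.1348

Total: 1230 + 417 + 1353 = 3000.
P(1) = 1230/3000 = 0.41. P(2) = 417/3000 = 0.139. P(3) = 1353/3000 = 0.451.
Using total probability over the partition,
P(T) = P(T|1)·P(1) + P(T|2)·P(2) + P(T|3)·P(3)
      = 0.208·0.41 + 0.142·0.139 + 0.066·0.451
      = 0.08528 + 0.019738 + 0.029766 = 0.134784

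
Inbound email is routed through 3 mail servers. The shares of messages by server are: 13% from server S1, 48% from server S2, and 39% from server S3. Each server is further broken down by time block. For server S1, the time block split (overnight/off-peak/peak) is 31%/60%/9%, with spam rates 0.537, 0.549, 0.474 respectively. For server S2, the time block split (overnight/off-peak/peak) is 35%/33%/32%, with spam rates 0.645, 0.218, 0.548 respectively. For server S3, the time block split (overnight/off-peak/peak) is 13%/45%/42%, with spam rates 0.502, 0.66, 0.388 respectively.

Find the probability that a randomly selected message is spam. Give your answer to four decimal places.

P(S) ≈ 0.5019

P(S|S1) = 0.31·0.537 + 0.6·0.549 + 0.09·0.474 = 0.16647 + 0.3294 + 0.04266 = 0.53853
P(S|S2) = 0.35·0.645 + 0.33·0.218 + 0.32·0.548 = 0.22575 + 0.07194 + 0.17536 = 0.47305
P(S|S3) = 0.13·0.502 + 0.45·0.66 + 0.42·0.388 = 0.06526 + 0.297 + 0.16296 = 0.52522
By total probability over the outer partition,
P(S) = 0.13·0.53853 + 0.48·0.47305 + 0.39·0.52522
      = 0.0700089 + 0.227064 + 0.2048358 = 0.5019087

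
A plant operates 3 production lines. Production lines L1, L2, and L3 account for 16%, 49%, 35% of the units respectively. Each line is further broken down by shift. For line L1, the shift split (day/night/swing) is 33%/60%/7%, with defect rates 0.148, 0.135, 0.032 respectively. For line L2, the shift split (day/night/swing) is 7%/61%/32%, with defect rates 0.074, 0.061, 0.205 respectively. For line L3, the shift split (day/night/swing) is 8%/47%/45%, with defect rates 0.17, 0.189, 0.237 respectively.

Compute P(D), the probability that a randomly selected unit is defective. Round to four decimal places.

0.1472

P(D|L1) = 0.33·0.148 + 0.6·0.135 + 0.07·0.032 = 0.04884 + 0.081 + 0.00224 = 0.13208
P(D|L2) = 0.07·0.074 + 0.61·0.061 + 0.32·0.205 = 0.00518 + 0.03721 + 0.0656 = 0.10799
P(D|L3) = 0.08·0.17 + 0.47·0.189 + 0.45·0.237 = 0.0136 + 0.08883 + 0.10665 = 0.20908
Then overall,
P(D) = 0.16·0.13208 + 0.49·0.10799 + 0.35·0.20908
      = 0.0211328 + 0.0529151 + 0.073178 = 0.1472259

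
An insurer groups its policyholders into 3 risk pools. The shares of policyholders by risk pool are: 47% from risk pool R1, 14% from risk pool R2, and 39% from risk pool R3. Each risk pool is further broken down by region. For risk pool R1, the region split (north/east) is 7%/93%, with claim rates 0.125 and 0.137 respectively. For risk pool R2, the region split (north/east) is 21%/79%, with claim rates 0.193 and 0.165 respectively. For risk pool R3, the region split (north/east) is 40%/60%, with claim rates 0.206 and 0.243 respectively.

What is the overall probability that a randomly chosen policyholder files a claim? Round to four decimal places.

0.1769

P(C|R1) = 0.07·0.125 + 0.93·0.137 = 0.00875 + 0.12741 = 0.13616
P(C|R2) = 0.21·0.193 + 0.79·0.165 = 0.04053 + 0.13035 = 0.17088
P(C|R3) = 0.4·0.206 + 0.6·0.243 = 0.0824 + 0.1458 = 0.2282
Then overall,
P(C) = 0.47·0.13616 + 0.14·0.17088 + 0.39·0.2282
      = 0.0639952 + 0.0239232 + 0.088998 = 0.1769164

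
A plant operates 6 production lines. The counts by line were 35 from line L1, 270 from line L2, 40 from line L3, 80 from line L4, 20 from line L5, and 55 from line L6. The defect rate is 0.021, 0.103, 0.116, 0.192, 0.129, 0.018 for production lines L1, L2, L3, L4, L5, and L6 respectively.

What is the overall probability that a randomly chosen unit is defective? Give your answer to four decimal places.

P(D) ≈ 0.1042

Total: 35 + 270 + 40 + 80 + 20 + 55 = 500.
P(L1) = 35/500 = 0.07. P(L2) = 270/500 = 0.54. P(L3) = 40/500 = 0.08. P(L4) = 80/500 = 0.16. P(L5) = 20/500 = 0.04. P(L6) = 55/500 = 0.11.
Using total probability over the partition,
P(D) = P(D|L1)·P(L1) + P(D|L2)·P(L2) + P(D|L3)·P(L3) + P(D|L4)·P(L4) + P(D|L5)·P(L5) + P(D|L6)·P(L6)
      = 0.021·0.07 + 0.103·0.54 + 0.116·0.08 + 0.192·0.16 + 0.129·0.04 + 0.018·0.11
      = 0.00147 + 0.05562 + 0.00928 + 0.03072 + 0.00516 + 0.00198 = 0.10423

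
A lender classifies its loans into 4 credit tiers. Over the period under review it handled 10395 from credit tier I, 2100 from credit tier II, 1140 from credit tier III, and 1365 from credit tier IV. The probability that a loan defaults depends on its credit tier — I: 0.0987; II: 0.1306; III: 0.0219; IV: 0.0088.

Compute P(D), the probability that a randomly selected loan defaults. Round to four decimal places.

P(D) ≈ 0.0891

Total: 10395 + 2100 + 1140 + 1365 = 15000.
P(I) = 10395/15000 = 0.693. P(II) = 2100/15000 = 0.14. P(III) = 1140/15000 = 0.076. P(IV) = 1365/15000 = 0.091.
Summing over the partition,
P(D) = P(D|I)·P(I) + P(D|II)·P(II) + P(D|III)·P(III) + P(D|IV)·P(IV)
      = 0.0987·0.693 + 0.1306·0.14 + 0.0219·0.076 + 0.0088·0.091
      = 0.0683991 + 0.018284 + 0.0016644 + 0.0008008 = 0.0891483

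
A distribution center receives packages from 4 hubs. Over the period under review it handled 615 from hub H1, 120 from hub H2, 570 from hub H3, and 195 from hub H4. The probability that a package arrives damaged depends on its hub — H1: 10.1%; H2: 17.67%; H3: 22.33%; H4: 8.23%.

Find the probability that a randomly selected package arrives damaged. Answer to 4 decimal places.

Total: 615 + 120 + 570 + 195 = 1500.
P(H1) = 615/1500 = 0.41. P(H2) = 120/1500 = 0.08. P(H3) = 570/1500 = 0.38. P(H4) = 195/1500 = 0.13.
P(D) = P(D|H1)·P(H1) + P(D|H2)·P(H2) + P(D|H3)·P(H3) + P(D|H4)·P(H4)
      = 0.101·0.41 + 0.1767·0.08 + 0.2233·0.38 + 0.0823·0.13
      = 0.04141 + 0.014136 + 0.084854 + 0.010699 = 0.151099

P(D) ≈ 0.1511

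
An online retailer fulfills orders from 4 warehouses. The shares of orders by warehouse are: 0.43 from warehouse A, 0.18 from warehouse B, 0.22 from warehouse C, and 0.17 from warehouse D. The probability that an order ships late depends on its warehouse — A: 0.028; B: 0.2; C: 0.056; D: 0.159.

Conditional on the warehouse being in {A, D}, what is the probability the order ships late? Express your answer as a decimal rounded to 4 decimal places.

Let S = {A, D}.
P(S) = 0.43 + 0.17 = 0.6.
P(L ∩ S) = 0.028·0.43 + 0.159·0.17 = 0.01204 + 0.02703 = 0.03907.
P(L | S) = 0.03907 / 0.6 = 0.065117…

0.0651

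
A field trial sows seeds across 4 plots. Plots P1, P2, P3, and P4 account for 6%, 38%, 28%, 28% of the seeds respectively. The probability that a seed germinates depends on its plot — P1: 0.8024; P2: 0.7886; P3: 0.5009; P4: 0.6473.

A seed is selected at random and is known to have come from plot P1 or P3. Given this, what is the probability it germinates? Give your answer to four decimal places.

P(G|S) ≈ 0.5541

Let S = {P1, P3}.
P(S) = 0.06 + 0.28 = 0.34.
P(G ∩ S) = 0.8024·0.06 + 0.5009·0.28 = 0.048144 + 0.140252 = 0.188396.
P(G | S) = 0.188396 / 0.34 = 0.554106…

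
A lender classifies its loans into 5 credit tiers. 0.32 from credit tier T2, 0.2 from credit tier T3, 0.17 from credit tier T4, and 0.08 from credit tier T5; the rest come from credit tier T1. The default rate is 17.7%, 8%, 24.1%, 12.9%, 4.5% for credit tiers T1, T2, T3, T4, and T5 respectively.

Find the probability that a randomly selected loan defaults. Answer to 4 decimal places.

0.1400

P(T1) = 1 − (0.32 + 0.2 + 0.17 + 0.08) = 0.23.
P(D) = P(D|T1)·P(T1) + P(D|T2)·P(T2) + P(D|T3)·P(T3) + P(D|T4)·P(T4) + P(D|T5)·P(T5)
      = 0.177·0.23 + 0.08·0.32 + 0.241·0.2 + 0.129·0.17 + 0.045·0.08
      = 0.04071 + 0.0256 + 0.0482 + 0.02193 + 0.0036 = 0.14004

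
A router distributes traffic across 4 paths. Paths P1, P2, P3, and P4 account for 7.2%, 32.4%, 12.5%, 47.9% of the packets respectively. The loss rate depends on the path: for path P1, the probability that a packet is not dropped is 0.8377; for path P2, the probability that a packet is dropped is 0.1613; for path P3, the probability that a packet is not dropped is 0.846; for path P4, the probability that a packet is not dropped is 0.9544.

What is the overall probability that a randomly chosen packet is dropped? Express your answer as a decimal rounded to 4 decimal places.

0.1050

P(L|P1) = 1 − 0.8377 = 0.1623.
P(L|P3) = 1 − 0.846 = 0.154.
P(L|P4) = 1 − 0.9544 = 0.0456.
Summing over the partition,
P(L) = P(L|P1)·P(P1) + P(L|P2)·P(P2) + P(L|P3)·P(P3) + P(L|P4)·P(P4)
      = 0.1623·0.072 + 0.1613·0.324 + 0.154·0.125 + 0.0456·0.479
      = 0.0116856 + 0.0522612 + 0.01925 + 0.0218424 = 0.1050392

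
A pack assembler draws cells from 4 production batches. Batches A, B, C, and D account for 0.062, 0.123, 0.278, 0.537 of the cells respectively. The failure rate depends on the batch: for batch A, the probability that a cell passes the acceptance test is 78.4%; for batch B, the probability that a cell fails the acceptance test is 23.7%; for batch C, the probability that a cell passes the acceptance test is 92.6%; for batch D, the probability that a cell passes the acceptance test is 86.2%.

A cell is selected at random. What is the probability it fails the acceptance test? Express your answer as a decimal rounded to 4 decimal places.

P(F|A) = 1 − 0.784 = 0.216.
P(F|C) = 1 − 0.926 = 0.074.
P(F|D) = 1 − 0.862 = 0.138.
Using total probability over the partition,
P(F) = P(F|A)·P(A) + P(F|B)·P(B) + P(F|C)·P(C) + P(F|D)·P(D)
      = 0.216·0.062 + 0.237·0.123 + 0.074·0.278 + 0.138·0.537
      = 0.013392 + 0.029151 + 0.020572 + 0.074106 = 0.137221

P(F) ≈ 0.1372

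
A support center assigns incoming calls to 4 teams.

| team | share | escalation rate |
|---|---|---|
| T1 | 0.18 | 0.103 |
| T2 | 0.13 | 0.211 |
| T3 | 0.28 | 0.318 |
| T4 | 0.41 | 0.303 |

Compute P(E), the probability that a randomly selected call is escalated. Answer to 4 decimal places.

P(E) = P(E|T1)·P(T1) + P(E|T2)·P(T2) + P(E|T3)·P(T3) + P(E|T4)·P(T4)
      = 0.103·0.18 + 0.211·0.13 + 0.318·0.28 + 0.303·0.41
      = 0.01854 + 0.02743 + 0.08904 + 0.12423 = 0.25924

P(E) ≈ 0.2592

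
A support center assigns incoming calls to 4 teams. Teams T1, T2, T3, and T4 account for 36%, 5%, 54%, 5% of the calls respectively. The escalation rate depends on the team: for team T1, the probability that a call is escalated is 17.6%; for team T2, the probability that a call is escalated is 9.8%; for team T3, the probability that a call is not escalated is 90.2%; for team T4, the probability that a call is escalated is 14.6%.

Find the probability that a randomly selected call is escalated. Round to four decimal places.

0.1285

P(E|T3) = 1 − 0.902 = 0.098.
Using total probability over the partition,
P(E) = P(E|T1)·P(T1) + P(E|T2)·P(T2) + P(E|T3)·P(T3) + P(E|T4)·P(T4)
      = 0.176·0.36 + 0.098·0.05 + 0.098·0.54 + 0.146·0.05
      = 0.06336 + 0.0049 + 0.05292 + 0.0073 = 0.12848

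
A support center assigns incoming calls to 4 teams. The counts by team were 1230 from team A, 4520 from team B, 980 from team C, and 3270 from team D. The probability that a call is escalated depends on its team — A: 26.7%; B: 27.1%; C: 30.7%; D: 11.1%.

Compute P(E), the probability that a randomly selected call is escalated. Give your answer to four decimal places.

Total: 1230 + 4520 + 980 + 3270 = 10000.
P(A) = 1230/10000 = 0.123. P(B) = 4520/10000 = 0.452. P(C) = 980/10000 = 0.098. P(D) = 3270/10000 = 0.327.
Summing over the partition,
P(E) = P(E|A)·P(A) + P(E|B)·P(B) + P(E|C)·P(C) + P(E|D)·P(D)
      = 0.267·0.123 + 0.271·0.452 + 0.307·0.098 + 0.111·0.327
      = 0.032841 + 0.122492 + 0.030086 + 0.036297 = 0.221716

P(E) ≈ 0.2217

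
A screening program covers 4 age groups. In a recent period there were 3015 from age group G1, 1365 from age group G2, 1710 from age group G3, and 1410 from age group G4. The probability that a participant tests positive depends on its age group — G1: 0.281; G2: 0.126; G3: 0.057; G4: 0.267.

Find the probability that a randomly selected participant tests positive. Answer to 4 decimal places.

0.1991

Total: 3015 + 1365 + 1710 + 1410 = 7500.
P(G1) = 3015/7500 = 0.402. P(G2) = 1365/7500 = 0.182. P(G3) = 1710/7500 = 0.228. P(G4) = 1410/7500 = 0.188.
Using total probability over the partition,
P(T) = P(T|G1)·P(G1) + P(T|G2)·P(G2) + P(T|G3)·P(G3) + P(T|G4)·P(G4)
      = 0.281·0.402 + 0.126·0.182 + 0.057·0.228 + 0.267·0.188
      = 0.112962 + 0.022932 + 0.012996 + 0.050196 = 0.199086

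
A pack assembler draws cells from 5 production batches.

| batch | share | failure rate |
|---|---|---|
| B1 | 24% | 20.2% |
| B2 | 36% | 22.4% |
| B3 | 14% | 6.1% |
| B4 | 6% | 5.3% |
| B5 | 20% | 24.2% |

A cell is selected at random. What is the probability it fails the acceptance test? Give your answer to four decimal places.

P(F) = P(F|B1)·P(B1) + P(F|B2)·P(B2) + P(F|B3)·P(B3) + P(F|B4)·P(B4) + P(F|B5)·P(B5)
      = 0.202·0.24 + 0.224·0.36 + 0.061·0.14 + 0.053·0.06 + 0.242·0.2
      = 0.04848 + 0.08064 + 0.00854 + 0.00318 + 0.0484 = 0.18924

0.1892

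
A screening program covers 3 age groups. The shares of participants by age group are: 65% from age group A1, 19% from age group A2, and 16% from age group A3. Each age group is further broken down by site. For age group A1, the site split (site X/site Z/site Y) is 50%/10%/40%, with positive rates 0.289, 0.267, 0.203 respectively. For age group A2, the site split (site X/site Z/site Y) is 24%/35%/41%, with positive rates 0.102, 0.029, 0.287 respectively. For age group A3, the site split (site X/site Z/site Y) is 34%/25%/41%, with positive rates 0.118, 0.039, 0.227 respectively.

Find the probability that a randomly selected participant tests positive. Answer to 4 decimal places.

P(T|A1) = 0.5·0.289 + 0.1·0.267 + 0.4·0.203 = 0.1445 + 0.0267 + 0.0812 = 0.2524
P(T|A2) = 0.24·0.102 + 0.35·0.029 + 0.41·0.287 = 0.02448 + 0.01015 + 0.11767 = 0.1523
P(T|A3) = 0.34·0.118 + 0.25·0.039 + 0.41·0.227 = 0.04012 + 0.00975 + 0.09307 = 0.14294
Then overall,
P(T) = 0.65·0.2524 + 0.19·0.1523 + 0.16·0.14294
      = 0.16406 + 0.028937 + 0.0228704 = 0.2158674

P(T) ≈ 0.2159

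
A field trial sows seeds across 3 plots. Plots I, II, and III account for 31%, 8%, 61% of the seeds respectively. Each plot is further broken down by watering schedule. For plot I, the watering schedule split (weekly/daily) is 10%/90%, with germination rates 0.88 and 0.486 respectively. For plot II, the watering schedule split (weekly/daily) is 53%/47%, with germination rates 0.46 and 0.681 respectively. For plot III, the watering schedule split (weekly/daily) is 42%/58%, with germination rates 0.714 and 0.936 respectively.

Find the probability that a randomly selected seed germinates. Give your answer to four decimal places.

P(G) ≈ 0.7221

P(G|I) = 0.1·0.88 + 0.9·0.486 = 0.088 + 0.4374 = 0.5254
P(G|II) = 0.53·0.46 + 0.47·0.681 = 0.2438 + 0.32007 = 0.56387
P(G|III) = 0.42·0.714 + 0.58·0.936 = 0.29988 + 0.54288 = 0.84276
Then overall,
P(G) = 0.31·0.5254 + 0.08·0.56387 + 0.61·0.84276
      = 0.162874 + 0.0451096 + 0.5140836 = 0.7220672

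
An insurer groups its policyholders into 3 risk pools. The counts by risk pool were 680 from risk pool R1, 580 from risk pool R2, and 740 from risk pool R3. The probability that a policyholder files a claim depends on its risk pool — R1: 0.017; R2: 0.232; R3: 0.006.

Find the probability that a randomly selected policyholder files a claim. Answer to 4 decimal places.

0.0753

Total: 680 + 580 + 740 = 2000.
P(R1) = 680/2000 = 0.34. P(R2) = 580/2000 = 0.29. P(R3) = 740/2000 = 0.37.
Summing over the partition,
P(C) = P(C|R1)·P(R1) + P(C|R2)·P(R2) + P(C|R3)·P(R3)
      = 0.017·0.34 + 0.232·0.29 + 0.006·0.37
      = 0.00578 + 0.06728 + 0.00222 = 0.07528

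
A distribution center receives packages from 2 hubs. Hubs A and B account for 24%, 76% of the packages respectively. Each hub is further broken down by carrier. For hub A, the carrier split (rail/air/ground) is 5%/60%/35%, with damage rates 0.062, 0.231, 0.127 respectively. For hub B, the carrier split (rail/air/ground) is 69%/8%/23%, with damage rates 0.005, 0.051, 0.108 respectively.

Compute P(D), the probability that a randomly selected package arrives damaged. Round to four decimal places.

P(D) ≈ 0.0693

P(D|A) = 0.05·0.062 + 0.6·0.231 + 0.35·0.127 = 0.0031 + 0.1386 + 0.04445 = 0.18615
P(D|B) = 0.69·0.005 + 0.08·0.051 + 0.23·0.108 = 0.00345 + 0.00408 + 0.02484 = 0.03237
Then overall,
P(D) = 0.24·0.18615 + 0.76·0.03237
      = 0.044676 + 0.0246012 = 0.0692772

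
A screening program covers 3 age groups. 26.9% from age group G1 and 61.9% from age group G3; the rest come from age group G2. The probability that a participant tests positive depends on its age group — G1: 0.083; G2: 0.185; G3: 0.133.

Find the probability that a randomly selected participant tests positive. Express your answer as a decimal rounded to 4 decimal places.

P(T) ≈ 0.1254

P(G2) = 1 − (0.269 + 0.619) = 0.112.
P(T) = P(T|G1)·P(G1) + P(T|G2)·P(G2) + P(T|G3)·P(G3)
      = 0.083·0.269 + 0.185·0.112 + 0.133·0.619
      = 0.022327 + 0.02072 + 0.082327 = 0.125374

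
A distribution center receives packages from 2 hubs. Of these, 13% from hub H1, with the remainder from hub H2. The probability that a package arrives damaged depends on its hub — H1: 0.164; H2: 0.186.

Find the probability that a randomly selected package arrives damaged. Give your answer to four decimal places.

P(H2) = 1 − (0.13) = 0.87.
Summing over the partition,
P(D) = P(D|H1)·P(H1) + P(D|H2)·P(H2)
      = 0.164·0.13 + 0.186·0.87
      = 0.02132 + 0.16182 = 0.18314

P(D) ≈ 0.1831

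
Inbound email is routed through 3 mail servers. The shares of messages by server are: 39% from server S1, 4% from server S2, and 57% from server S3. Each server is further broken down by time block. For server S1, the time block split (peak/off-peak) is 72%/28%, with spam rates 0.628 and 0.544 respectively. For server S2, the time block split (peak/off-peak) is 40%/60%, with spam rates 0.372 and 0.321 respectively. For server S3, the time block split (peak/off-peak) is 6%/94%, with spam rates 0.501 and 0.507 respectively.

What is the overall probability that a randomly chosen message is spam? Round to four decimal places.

P(S|S1) = 0.72·0.628 + 0.28·0.544 = 0.45216 + 0.15232 = 0.60448
P(S|S2) = 0.4·0.372 + 0.6·0.321 = 0.1488 + 0.1926 = 0.3414
P(S|S3) = 0.06·0.501 + 0.94·0.507 = 0.03006 + 0.47658 = 0.50664
Then overall,
P(S) = 0.39·0.60448 + 0.04·0.3414 + 0.57·0.50664
      = 0.2357472 + 0.013656 + 0.2887848 = 0.538188

P(S) ≈ 0.5382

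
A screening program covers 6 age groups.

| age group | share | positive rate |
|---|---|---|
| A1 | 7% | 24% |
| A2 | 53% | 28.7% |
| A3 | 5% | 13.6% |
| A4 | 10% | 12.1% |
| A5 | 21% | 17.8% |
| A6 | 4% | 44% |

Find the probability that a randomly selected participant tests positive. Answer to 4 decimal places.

P(T) ≈ 0.2428

Using total probability over the partition,
P(T) = P(T|A1)·P(A1) + P(T|A2)·P(A2) + P(T|A3)·P(A3) + P(T|A4)·P(A4) + P(T|A5)·P(A5) + P(T|A6)·P(A6)
      = 0.24·0.07 + 0.287·0.53 + 0.136·0.05 + 0.121·0.1 + 0.178·0.21 + 0.44·0.04
      = 0.0168 + 0.15211 + 0.0068 + 0.0121 + 0.03738 + 0.0176 = 0.24279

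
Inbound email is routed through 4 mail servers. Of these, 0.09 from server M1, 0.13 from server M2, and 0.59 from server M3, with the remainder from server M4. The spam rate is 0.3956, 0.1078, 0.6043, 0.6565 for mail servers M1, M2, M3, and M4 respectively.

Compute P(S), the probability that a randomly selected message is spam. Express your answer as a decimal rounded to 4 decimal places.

P(M4) = 1 − (0.09 + 0.13 + 0.59) = 0.19.
P(S) = P(S|M1)·P(M1) + P(S|M2)·P(M2) + P(S|M3)·P(M3) + P(S|M4)·P(M4)
      = 0.3956·0.09 + 0.1078·0.13 + 0.6043·0.59 + 0.6565·0.19
      = 0.035604 + 0.014014 + 0.356537 + 0.124735 = 0.53089

P(S) ≈ 0.5309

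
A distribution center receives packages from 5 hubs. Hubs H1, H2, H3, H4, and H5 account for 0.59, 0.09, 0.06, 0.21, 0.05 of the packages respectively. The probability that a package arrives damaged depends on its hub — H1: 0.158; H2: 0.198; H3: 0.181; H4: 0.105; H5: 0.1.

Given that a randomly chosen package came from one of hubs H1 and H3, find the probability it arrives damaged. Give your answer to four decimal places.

Let S = {H1, H3}.
P(S) = 0.59 + 0.06 = 0.65.
P(D ∩ S) = 0.158·0.59 + 0.181·0.06 = 0.09322 + 0.01086 = 0.10408.
P(D | S) = 0.10408 / 0.65 = 0.160123…

P(D|S) ≈ 0.1601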